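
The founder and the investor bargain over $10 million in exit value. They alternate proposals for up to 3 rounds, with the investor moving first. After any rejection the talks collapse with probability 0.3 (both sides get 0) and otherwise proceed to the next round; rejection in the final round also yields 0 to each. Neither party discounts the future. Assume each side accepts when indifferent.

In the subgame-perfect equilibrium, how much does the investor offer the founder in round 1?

2.1

Round 3 (the investor proposes): the founder will accept anything ≥ 0, so the investor offers 0 and keeps 10.
Round 2 (the founder proposes): rejecting gives the investor an expected 0.7 × 10 = 7, so the founder offers 7, keeping 3.
Round 1 (the investor proposes): rejecting gives the founder an expected 0.7 × 3 = 2.1. The investor offers 2.1 and keeps 10 − 2.1 = 7.9.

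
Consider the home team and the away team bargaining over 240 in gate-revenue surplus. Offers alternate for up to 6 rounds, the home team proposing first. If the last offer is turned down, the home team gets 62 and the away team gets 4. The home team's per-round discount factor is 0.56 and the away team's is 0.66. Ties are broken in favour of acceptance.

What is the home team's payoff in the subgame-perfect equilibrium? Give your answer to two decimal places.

128.50

Work backward from the last round.
Round 6 (the away team proposes): the home team gets 62 if talks fail, so the away team offers 62 and keeps 178.
Round 5 (the home team proposes): the away team can get 178 next round, worth 0.66 × 178 = 117.48 now; the home team offers that and keeps 122.52.
Round 4 (the away team proposes): the home team can get 122.52 next round, worth 0.56 × 122.52 = 68.6112 now, so the away team offers 68.6112, keeping 171.3888.
Round 3 (the home team proposes): the away team can get 171.3888 next round, worth 0.66 × 171.3888 = 113.116608 now. The home team offers 113.116608 and keeps 240 − 113.116608 = 126.883392.
Round 2 (the away team proposes): the home team can get 126.883392 next round, worth 0.56 × 126.883392 = 71.05469952 now. The away team offers 71.05469952 and keeps 240 − 71.05469952 = 168.94530048.
Round 1 (the home team proposes): the away team can get 168.94530048 next round, worth 0.66 × 168.94530048 = 111.5038983168 now; the home team offers that and keeps 128.4961016832.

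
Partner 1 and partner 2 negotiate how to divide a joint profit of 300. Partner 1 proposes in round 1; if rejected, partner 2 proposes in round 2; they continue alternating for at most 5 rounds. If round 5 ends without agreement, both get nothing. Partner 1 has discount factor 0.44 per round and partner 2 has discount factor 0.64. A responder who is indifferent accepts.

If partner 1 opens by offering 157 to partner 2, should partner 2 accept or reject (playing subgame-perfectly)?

Accept

Work out partner 2's continuation value if the offer is rejected.
Round 5 (partner 1 proposes): rejection yields 0 for partner 2; partner 1 offers 0 and keeps 300.
Round 4 (partner 2 proposes): partner 1 can get 300 next round, worth 0.44 × 300 = 132 now, so partner 2 offers 132, keeping 168.
Round 3 (partner 1 proposes): partner 2 can get 168 next round, worth 0.64 × 168 = 107.52 now, so partner 1 offers 107.52, keeping 192.48.
Round 2 (partner 2 proposes): partner 1 can get 192.48 next round, worth 0.44 × 192.48 = 84.6912 now; partner 2 offers that and keeps 215.3088.
So by rejecting in round 1, partner 2 gets 215.3088 next round, worth 0.64 × 215.3088 = 137.797632 now.
Offer 157 ≥ 137.797632, so partner 2 accepts.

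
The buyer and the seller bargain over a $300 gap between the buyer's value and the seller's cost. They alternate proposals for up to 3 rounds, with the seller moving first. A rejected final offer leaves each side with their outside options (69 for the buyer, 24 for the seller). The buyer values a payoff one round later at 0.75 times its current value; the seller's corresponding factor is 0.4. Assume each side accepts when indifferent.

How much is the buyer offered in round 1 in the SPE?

By backward induction:
Round 3 (the seller proposes): the buyer gets 69 if talks fail, so the seller offers 69 and keeps 231.
Round 2 (the buyer proposes): the seller can get 231 next round, worth 0.4 × 231 = 92.4 now; the buyer offers that and keeps 207.6.
Round 1 (the seller proposes): the buyer can get 207.6 next round, worth 0.75 × 207.6 = 155.7 now. The seller offers 155.7 and keeps 300 − 155.7 = 144.3.

155.7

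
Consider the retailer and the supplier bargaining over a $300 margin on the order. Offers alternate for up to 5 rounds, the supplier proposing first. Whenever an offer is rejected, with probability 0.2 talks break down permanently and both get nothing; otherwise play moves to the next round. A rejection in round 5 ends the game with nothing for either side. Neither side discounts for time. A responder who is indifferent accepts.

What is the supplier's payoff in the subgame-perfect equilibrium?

Round 5 (the supplier proposes): the retailer will accept anything ≥ 0, so the supplier offers 0 and keeps 300.
Round 4 (the retailer proposes): rejecting gives the supplier an expected 0.8 × 300 = 240, so the retailer offers 240, keeping 60.
Round 3 (the supplier proposes): rejecting gives the retailer an expected 0.8 × 60 = 48; the supplier offers that and keeps 252.
Round 2 (the retailer proposes): rejecting gives the supplier an expected 0.8 × 252 = 201.6. The retailer offers 201.6 and keeps 300 − 201.6 = 98.4.
Round 1 (the supplier proposes): rejecting gives the retailer an expected 0.8 × 98.4 = 78.72. The supplier offers 78.72 and keeps 300 − 78.72 = 221.28.

221.28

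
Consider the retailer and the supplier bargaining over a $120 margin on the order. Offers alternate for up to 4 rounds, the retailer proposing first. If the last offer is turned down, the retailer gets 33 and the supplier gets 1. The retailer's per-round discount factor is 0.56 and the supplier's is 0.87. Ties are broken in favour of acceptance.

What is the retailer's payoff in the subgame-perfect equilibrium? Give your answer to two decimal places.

Round 4 (the supplier proposes): the retailer gets 33 if talks fail, so the supplier offers 33 and keeps 87.
Round 3 (the retailer proposes): the supplier can get 87 next round, worth 0.87 × 87 = 75.69 now, so the retailer offers 75.69, keeping 44.31.
Round 2 (the supplier proposes): the retailer can get 44.31 next round, worth 0.56 × 44.31 = 24.8136 now, so the supplier offers 24.8136, keeping 95.1864.
Round 1 (the retailer proposes): the supplier can get 95.1864 next round, worth 0.87 × 95.1864 = 82.812168 now; the retailer offers that and keeps 37.187832.

37.19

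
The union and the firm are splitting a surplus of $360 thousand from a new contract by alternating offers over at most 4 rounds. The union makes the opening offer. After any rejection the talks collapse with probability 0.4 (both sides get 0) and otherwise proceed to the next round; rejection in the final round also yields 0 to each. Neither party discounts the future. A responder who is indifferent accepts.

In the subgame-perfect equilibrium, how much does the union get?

Round 4 (the firm proposes): the union will accept anything ≥ 0, so the firm offers 0 and keeps 360.
Round 3 (the union proposes): rejecting gives the firm an expected 0.6 × 360 = 216, so the union offers 216, keeping 144.
Round 2 (the firm proposes): rejecting gives the union an expected 0.6 × 144 = 86.4; the firm offers that and keeps 273.6.
Round 1 (the union proposes): rejecting gives the firm an expected 0.6 × 273.6 = 164.16; the union offers that and keeps 195.84.

195.84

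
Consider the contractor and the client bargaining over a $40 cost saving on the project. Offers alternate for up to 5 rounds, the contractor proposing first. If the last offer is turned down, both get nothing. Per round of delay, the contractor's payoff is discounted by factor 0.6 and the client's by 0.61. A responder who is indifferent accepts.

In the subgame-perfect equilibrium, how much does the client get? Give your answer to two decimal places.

13.33

By backward induction:
Round 5 (the contractor proposes): the client will accept anything ≥ 0, so the contractor offers 0 and keeps 40.
Round 4 (the client proposes): the contractor can get 40 next round, worth 0.6 × 40 = 24 now, so the client offers 24, keeping 16.
Round 3 (the contractor proposes): the client can get 16 next round, worth 0.61 × 16 = 9.76 now; the contractor offers that and keeps 30.24.
Round 2 (the client proposes): the contractor can get 30.24 next round, worth 0.6 × 30.24 = 18.144 now; the client offers that and keeps 21.856.
Round 1 (the contractor proposes): the client can get 21.856 next round, worth 0.61 × 21.856 = 13.33216 now, so the contractor offers 13.33216, keeping 26.66784.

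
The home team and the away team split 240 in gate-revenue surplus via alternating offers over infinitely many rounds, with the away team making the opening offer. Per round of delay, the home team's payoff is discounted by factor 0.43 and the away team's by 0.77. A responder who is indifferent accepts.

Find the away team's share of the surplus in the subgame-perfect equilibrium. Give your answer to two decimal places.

204.51

Let x be the away team's share when the away team proposes and y be the home team's share when the home team proposes.
The home team accepts iff offered ≥ 0.43·y, so x = 240 − 0.43y. Symmetrically y = 240 − 0.77x.
Substituting: x = 240 − 0.43(240 − 0.77x), giving x(1 − 0.77·0.43) = 240(1 − 0.43).
So x = 240 × 0.57 / 0.6689 ≈ 204.5149, and the home team receives 240 − x ≈ 35.4851.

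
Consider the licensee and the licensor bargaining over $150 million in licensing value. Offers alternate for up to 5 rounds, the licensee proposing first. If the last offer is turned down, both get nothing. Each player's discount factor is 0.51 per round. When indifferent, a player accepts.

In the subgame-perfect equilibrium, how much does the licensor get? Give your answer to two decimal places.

47.23

Round 5 (the licensee proposes): the licensor will accept anything ≥ 0, so the licensee offers 0 and keeps 150.
Round 4 (the licensor proposes): the licensee can get 150 next round, worth 0.51 × 150 = 76.5 now; the licensor offers that and keeps 73.5.
Round 3 (the licensee proposes): the licensor can get 73.5 next round, worth 0.51 × 73.5 = 37.485 now. The licensee offers 37.485 and keeps 150 − 37.485 = 112.515.
Round 2 (the licensor proposes): the licensee can get 112.515 next round, worth 0.51 × 112.515 = 57.38265 now; the licensor offers that and keeps 92.61735.
Round 1 (the licensee proposes): the licensor can get 92.61735 next round, worth 0.51 × 92.61735 = 47.2348485 now, so the licensee offers 47.2348485, keeping 102.7651515.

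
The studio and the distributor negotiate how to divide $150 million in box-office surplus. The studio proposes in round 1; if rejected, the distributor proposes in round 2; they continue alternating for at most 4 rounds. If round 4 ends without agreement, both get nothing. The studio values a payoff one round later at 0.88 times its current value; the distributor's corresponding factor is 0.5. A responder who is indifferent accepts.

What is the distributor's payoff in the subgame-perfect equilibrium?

42

Round 4 (the distributor proposes): the studio will accept anything ≥ 0, so the distributor offers 0 and keeps 150.
Round 3 (the studio proposes): the distributor can get 150 next round, worth 0.5 × 150 = 75 now, so the studio offers 75, keeping 75.
Round 2 (the distributor proposes): the studio can get 75 next round, worth 0.88 × 75 = 66 now; the distributor offers that and keeps 84.
Round 1 (the studio proposes): the distributor can get 84 next round, worth 0.5 × 84 = 42 now, so the studio offers 42, keeping 108.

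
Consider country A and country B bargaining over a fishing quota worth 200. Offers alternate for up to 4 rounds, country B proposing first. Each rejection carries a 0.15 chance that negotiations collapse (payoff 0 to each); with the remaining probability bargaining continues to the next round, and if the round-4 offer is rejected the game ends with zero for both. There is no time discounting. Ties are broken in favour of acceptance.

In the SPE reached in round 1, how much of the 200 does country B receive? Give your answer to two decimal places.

Round 4 (country A proposes): rejection yields 0 for country B; country A offers 0 and keeps 200.
Round 3 (country B proposes): rejecting gives country A an expected 0.85 × 200 = 170; country B offers that and keeps 30.
Round 2 (country A proposes): rejecting gives country B an expected 0.85 × 30 = 25.5; country A offers that and keeps 174.5.
Round 1 (country B proposes): rejecting gives country A an expected 0.85 × 174.5 = 148.325. Country B offers 148.325 and keeps 200 − 148.325 = 51.675.

51.68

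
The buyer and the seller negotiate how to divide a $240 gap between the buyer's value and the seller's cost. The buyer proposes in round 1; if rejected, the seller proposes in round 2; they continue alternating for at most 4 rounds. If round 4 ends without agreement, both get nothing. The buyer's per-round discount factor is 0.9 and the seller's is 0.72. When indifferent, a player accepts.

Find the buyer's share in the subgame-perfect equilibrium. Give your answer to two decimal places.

Round 4 (the seller proposes): rejection yields 0 for the buyer; the seller offers 0 and keeps 240.
Round 3 (the buyer proposes): the seller can get 240 next round, worth 0.72 × 240 = 172.8 now. The buyer offers 172.8 and keeps 240 − 172.8 = 67.2.
Round 2 (the seller proposes): the buyer can get 67.2 next round, worth 0.9 × 67.2 = 60.48 now. The seller offers 60.48 and keeps 240 − 60.48 = 179.52.
Round 1 (the buyer proposes): the seller can get 179.52 next round, worth 0.72 × 179.52 = 129.2544 now; the buyer offers that and keeps 110.7456.

110.75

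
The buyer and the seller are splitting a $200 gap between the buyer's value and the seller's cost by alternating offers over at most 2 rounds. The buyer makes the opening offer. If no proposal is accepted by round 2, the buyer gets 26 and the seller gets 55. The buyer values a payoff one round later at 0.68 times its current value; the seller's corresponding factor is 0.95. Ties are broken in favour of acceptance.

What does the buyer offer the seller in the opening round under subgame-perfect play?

Round 2 (the seller proposes): the buyer gets 26 if talks fail, so the seller offers 26 and keeps 174.
Round 1 (the buyer proposes): the seller can get 174 next round, worth 0.95 × 174 = 165.3 now, so the buyer offers 165.3, keeping 34.7.

165.3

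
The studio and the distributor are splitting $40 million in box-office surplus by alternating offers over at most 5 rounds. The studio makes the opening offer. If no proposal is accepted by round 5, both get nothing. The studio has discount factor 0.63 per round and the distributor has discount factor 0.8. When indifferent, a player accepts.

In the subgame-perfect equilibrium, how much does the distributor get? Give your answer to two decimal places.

Round 5 (the studio proposes): the distributor will accept anything ≥ 0, so the studio offers 0 and keeps 40.
Round 4 (the distributor proposes): the studio can get 40 next round, worth 0.63 × 40 = 25.2 now, so the distributor offers 25.2, keeping 14.8.
Round 3 (the studio proposes): the distributor can get 14.8 next round, worth 0.8 × 14.8 = 11.84 now. The studio offers 11.84 and keeps 40 − 11.84 = 28.16.
Round 2 (the distributor proposes): the studio can get 28.16 next round, worth 0.63 × 28.16 = 17.7408 now, so the distributor offers 17.7408, keeping 22.2592.
Round 1 (the studio proposes): the distributor can get 22.2592 next round, worth 0.8 × 22.2592 = 17.80736 now; the studio offers that and keeps 22.19264.

17.81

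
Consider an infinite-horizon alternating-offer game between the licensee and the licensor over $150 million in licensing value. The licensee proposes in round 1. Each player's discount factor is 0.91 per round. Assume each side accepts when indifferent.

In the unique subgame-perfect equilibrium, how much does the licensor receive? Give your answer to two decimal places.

71.47

In a stationary SPE each proposer offers the other exactly their discounted continuation value.
If the licensee keeps x when proposing and the licensor keeps y when proposing, then x = 150 − 0.91y and y = 150 − 0.91x.
Solving: x = 150(1 − 0.91) / (1 − 0.91·0.91) = 13.5 / 0.1719 ≈ 78.5340.
The licensor gets 150 − 78.5340 ≈ 71.4660.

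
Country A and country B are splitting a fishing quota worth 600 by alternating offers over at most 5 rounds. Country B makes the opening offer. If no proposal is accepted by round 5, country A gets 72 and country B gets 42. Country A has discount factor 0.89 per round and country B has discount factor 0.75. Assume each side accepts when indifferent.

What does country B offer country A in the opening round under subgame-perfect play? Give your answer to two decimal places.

254.69

Round 5 (country B proposes): country A gets 72 if talks fail, so country B offers 72 and keeps 528.
Round 4 (country A proposes): country B can get 528 next round, worth 0.75 × 528 = 396 now; country A offers that and keeps 204.
Round 3 (country B proposes): country A can get 204 next round, worth 0.89 × 204 = 181.56 now, so country B offers 181.56, keeping 418.44.
Round 2 (country A proposes): country B can get 418.44 next round, worth 0.75 × 418.44 = 313.83 now. Country A offers 313.83 and keeps 600 − 313.83 = 286.17.
Round 1 (country B proposes): country A can get 286.17 next round, worth 0.89 × 286.17 = 254.6913 now; country B offers that and keeps 345.3087.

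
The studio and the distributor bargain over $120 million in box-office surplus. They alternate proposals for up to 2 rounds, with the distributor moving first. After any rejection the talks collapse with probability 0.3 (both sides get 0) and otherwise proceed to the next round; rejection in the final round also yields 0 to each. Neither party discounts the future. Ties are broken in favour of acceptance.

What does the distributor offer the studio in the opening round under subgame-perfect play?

84

Round 2 (the studio proposes): the distributor will accept anything ≥ 0, so the studio offers 0 and keeps 120.
Round 1 (the distributor proposes): rejecting gives the studio an expected 0.7 × 120 = 84; the distributor offers that and keeps 36.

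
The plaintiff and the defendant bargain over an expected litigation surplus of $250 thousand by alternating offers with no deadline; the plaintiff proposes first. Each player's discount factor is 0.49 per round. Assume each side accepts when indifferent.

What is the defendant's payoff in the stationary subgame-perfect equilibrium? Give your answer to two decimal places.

82.21

Let x be the plaintiff's share when the plaintiff proposes and y be the defendant's share when the defendant proposes.
The defendant accepts iff offered ≥ 0.49·y, so x = 250 − 0.49y. Symmetrically y = 250 − 0.49x.
Substituting: x = 250 − 0.49(250 − 0.49x), giving x(1 − 0.49·0.49) = 250(1 − 0.49).
So x = 250 × 0.51 / 0.7599 ≈ 167.7852, and the defendant receives 250 − x ≈ 82.2148.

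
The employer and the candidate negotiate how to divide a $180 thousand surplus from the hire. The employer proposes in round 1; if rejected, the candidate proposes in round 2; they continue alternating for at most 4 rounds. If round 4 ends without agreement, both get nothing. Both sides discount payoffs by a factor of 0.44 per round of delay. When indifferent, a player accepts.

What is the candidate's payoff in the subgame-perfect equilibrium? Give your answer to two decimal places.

59.69

Round 4 (the candidate proposes): the employer will accept anything ≥ 0, so the candidate offers 0 and keeps 180.
Round 3 (the employer proposes): the candidate can get 180 next round, worth 0.44 × 180 = 79.2 now, so the employer offers 79.2, keeping 100.8.
Round 2 (the candidate proposes): the employer can get 100.8 next round, worth 0.44 × 100.8 = 44.352 now. The candidate offers 44.352 and keeps 180 − 44.352 = 135.648.
Round 1 (the employer proposes): the candidate can get 135.648 next round, worth 0.44 × 135.648 = 59.68512 now. The employer offers 59.68512 and keeps 180 − 59.68512 = 120.31488.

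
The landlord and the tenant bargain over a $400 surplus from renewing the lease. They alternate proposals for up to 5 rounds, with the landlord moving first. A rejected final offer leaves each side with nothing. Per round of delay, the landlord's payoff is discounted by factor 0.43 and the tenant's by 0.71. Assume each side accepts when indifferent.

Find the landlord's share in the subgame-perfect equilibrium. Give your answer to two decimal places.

Solve by backward induction from round 5.
Round 5 (the landlord proposes): rejection yields 0 for the tenant; the landlord offers 0 and keeps 400.
Round 4 (the tenant proposes): the landlord can get 400 next round, worth 0.43 × 400 = 172 now; the tenant offers that and keeps 228.
Round 3 (the landlord proposes): the tenant can get 228 next round, worth 0.71 × 228 = 161.88 now. The landlord offers 161.88 and keeps 400 − 161.88 = 238.12.
Round 2 (the tenant proposes): the landlord can get 238.12 next round, worth 0.43 × 238.12 = 102.3916 now. The tenant offers 102.3916 and keeps 400 − 102.3916 = 297.6084.
Round 1 (the landlord proposes): the tenant can get 297.6084 next round, worth 0.71 × 297.6084 = 211.301964 now; the landlord offers that and keeps 188.698036.

188.70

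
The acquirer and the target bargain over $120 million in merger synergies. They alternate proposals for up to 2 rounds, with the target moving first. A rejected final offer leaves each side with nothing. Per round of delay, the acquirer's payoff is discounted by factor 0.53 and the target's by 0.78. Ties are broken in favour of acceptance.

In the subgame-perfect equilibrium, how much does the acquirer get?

63.6

Work backward from the last round.
Round 2 (the acquirer proposes): rejection yields 0 for the target; the acquirer offers 0 and keeps 120.
Round 1 (the target proposes): the acquirer can get 120 next round, worth 0.53 × 120 = 63.6 now, so the target offers 63.6, keeping 56.4.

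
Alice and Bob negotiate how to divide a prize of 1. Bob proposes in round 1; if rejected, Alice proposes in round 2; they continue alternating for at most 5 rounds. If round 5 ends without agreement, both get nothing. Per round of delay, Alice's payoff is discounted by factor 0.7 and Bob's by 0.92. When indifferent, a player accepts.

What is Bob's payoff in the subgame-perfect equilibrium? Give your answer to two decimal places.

0.91

Work backward from the last round.
Round 5 (Bob proposes): Alice will accept anything ≥ 0, so Bob offers 0 and keeps 1.
Round 4 (Alice proposes): Bob can get 1 next round, worth 0.92 × 1 = 0.92 now. Alice offers 0.92 and keeps 1 − 0.92 = 0.08.
Round 3 (Bob proposes): Alice can get 0.08 next round, worth 0.7 × 0.08 = 0.056 now; Bob offers that and keeps 0.944.
Round 2 (Alice proposes): Bob can get 0.944 next round, worth 0.92 × 0.944 = 0.86848 now. Alice offers 0.86848 and keeps 1 − 0.86848 = 0.13152.
Round 1 (Bob proposes): Alice can get 0.13152 next round, worth 0.7 × 0.13152 = 0.092064 now; Bob offers that and keeps 0.907936.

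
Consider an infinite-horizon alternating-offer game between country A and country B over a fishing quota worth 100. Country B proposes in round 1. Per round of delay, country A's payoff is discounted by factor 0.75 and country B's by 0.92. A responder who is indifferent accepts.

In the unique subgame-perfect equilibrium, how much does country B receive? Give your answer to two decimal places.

80.65

In a stationary SPE each proposer offers the other exactly their discounted continuation value.
If country B keeps x when proposing and country A keeps y when proposing, then x = 100 − 0.75y and y = 100 − 0.92x.
Solving: x = 100(1 − 0.75) / (1 − 0.92·0.75) = 25 / 0.31 ≈ 80.6452.
Country A gets 100 − 80.6452 ≈ 19.3548.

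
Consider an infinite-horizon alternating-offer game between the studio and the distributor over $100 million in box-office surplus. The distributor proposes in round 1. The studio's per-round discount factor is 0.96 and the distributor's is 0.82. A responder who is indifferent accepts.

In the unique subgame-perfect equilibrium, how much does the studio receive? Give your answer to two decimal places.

Let x be the distributor's share when the distributor proposes and y be the studio's share when the studio proposes.
The studio accepts iff offered ≥ 0.96·y, so x = 100 − 0.96y. Symmetrically y = 100 − 0.82x.
Substituting: x = 100 − 0.96(100 − 0.82x), giving x(1 − 0.82·0.96) = 100(1 − 0.96).
So x = 100 × 0.04 / 0.2128 ≈ 18.7970, and the studio receives 100 − x ≈ 81.2030.

81.20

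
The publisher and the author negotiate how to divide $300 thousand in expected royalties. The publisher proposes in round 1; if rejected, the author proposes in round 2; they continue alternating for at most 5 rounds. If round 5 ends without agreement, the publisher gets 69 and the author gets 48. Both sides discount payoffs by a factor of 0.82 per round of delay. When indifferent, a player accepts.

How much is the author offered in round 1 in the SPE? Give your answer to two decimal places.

Round 5 (the publisher proposes): the author gets 48 if talks fail, so the publisher offers 48 and keeps 252.
Round 4 (the author proposes): the publisher can get 252 next round, worth 0.82 × 252 = 206.64 now. The author offers 206.64 and keeps 300 − 206.64 = 93.36.
Round 3 (the publisher proposes): the author can get 93.36 next round, worth 0.82 × 93.36 = 76.5552 now, so the publisher offers 76.5552, keeping 223.4448.
Round 2 (the author proposes): the publisher can get 223.4448 next round, worth 0.82 × 223.4448 = 183.224736 now, so the author offers 183.224736, keeping 116.775264.
Round 1 (the publisher proposes): the author can get 116.775264 next round, worth 0.82 × 116.775264 = 95.75571648 now; the publisher offers that and keeps 204.24428352.

95.76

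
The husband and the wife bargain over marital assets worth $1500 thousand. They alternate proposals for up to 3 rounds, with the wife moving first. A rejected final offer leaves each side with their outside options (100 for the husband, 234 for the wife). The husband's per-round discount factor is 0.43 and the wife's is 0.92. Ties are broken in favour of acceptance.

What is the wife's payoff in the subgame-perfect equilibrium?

Round 3 (the wife proposes): the husband gets 100 if talks fail, so the wife offers 100 and keeps 1400.
Round 2 (the husband proposes): the wife can get 1400 next round, worth 0.92 × 1400 = 1288 now, so the husband offers 1288, keeping 212.
Round 1 (the wife proposes): the husband can get 212 next round, worth 0.43 × 212 = 91.16 now, so the wife offers 91.16, keeping 1408.84.

1408.84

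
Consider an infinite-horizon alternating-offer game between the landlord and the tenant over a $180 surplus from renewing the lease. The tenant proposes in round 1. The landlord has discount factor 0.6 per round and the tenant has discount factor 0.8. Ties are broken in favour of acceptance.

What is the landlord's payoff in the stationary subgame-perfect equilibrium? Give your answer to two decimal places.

When the tenant proposes, the landlord accepts any offer worth at least 0.6 times what the landlord would get by proposing next round; and vice versa.
This gives x = 180 − 0.6y and y = 180 − 0.8x, where x and y are each side's share when it proposes.
Hence (1 − 0.6·0.8)x = 180(1 − 0.6), i.e. 0.52·x = 72.
x ≈ 138.4615; the landlord's share is 180 − x ≈ 41.5385.

41.54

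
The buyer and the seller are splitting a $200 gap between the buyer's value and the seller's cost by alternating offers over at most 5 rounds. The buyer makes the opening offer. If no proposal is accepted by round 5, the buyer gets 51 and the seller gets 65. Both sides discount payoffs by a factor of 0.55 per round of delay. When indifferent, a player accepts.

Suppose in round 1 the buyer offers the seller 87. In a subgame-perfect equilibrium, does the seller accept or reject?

Work out the seller's continuation value if the offer is rejected.
Round 5 (the buyer proposes): the seller gets 65 if talks fail, so the buyer offers 65 and keeps 135.
Round 4 (the seller proposes): the buyer can get 135 next round, worth 0.55 × 135 = 74.25 now, so the seller offers 74.25, keeping 125.75.
Round 3 (the buyer proposes): the seller can get 125.75 next round, worth 0.55 × 125.75 = 69.1625 now. The buyer offers 69.1625 and keeps 200 − 69.1625 = 130.8375.
Round 2 (the seller proposes): the buyer can get 130.8375 next round, worth 0.55 × 130.8375 = 71.960625 now; the seller offers that and keeps 128.039375.
So by rejecting in round 1, the seller gets 128.039375 next round, worth 0.55 × 128.039375 = 70.42165625 now.
Offer 87 ≥ 70.42165625, so the seller accepts.

Accept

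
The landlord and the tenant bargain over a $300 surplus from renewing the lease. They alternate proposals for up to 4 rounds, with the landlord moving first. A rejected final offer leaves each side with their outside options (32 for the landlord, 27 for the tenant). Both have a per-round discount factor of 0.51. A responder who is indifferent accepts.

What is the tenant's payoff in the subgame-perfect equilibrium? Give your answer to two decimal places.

Round 4 (the tenant proposes): the landlord gets 32 if talks fail, so the tenant offers 32 and keeps 268.
Round 3 (the landlord proposes): the tenant can get 268 next round, worth 0.51 × 268 = 136.68 now, so the landlord offers 136.68, keeping 163.32.
Round 2 (the tenant proposes): the landlord can get 163.32 next round, worth 0.51 × 163.32 = 83.2932 now; the tenant offers that and keeps 216.7068.
Round 1 (the landlord proposes): the tenant can get 216.7068 next round, worth 0.51 × 216.7068 = 110.520468 now, so the landlord offers 110.520468, keeping 189.479532.

110.52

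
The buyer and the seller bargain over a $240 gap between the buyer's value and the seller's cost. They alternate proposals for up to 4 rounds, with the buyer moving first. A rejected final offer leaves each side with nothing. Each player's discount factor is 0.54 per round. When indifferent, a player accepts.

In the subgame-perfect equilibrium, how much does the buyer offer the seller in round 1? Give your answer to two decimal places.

By backward induction:
Round 4 (the seller proposes): the buyer will accept anything ≥ 0, so the seller offers 0 and keeps 240.
Round 3 (the buyer proposes): the seller can get 240 next round, worth 0.54 × 240 = 129.6 now; the buyer offers that and keeps 110.4.
Round 2 (the seller proposes): the buyer can get 110.4 next round, worth 0.54 × 110.4 = 59.616 now. The seller offers 59.616 and keeps 240 − 59.616 = 180.384.
Round 1 (the buyer proposes): the seller can get 180.384 next round, worth 0.54 × 180.384 = 97.40736 now. The buyer offers 97.40736 and keeps 240 − 97.40736 = 142.59264.

97.41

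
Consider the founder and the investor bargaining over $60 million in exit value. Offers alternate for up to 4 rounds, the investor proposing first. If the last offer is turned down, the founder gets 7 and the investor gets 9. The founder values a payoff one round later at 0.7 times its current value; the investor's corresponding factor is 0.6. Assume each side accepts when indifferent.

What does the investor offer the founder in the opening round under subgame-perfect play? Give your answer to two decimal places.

Round 4 (the founder proposes): the investor gets 9 if talks fail, so the founder offers 9 and keeps 51.
Round 3 (the investor proposes): the founder can get 51 next round, worth 0.7 × 51 = 35.7 now. The investor offers 35.7 and keeps 60 − 35.7 = 24.3.
Round 2 (the founder proposes): the investor can get 24.3 next round, worth 0.6 × 24.3 = 14.58 now, so the founder offers 14.58, keeping 45.42.
Round 1 (the investor proposes): the founder can get 45.42 next round, worth 0.7 × 45.42 = 31.794 now. The investor offers 31.794 and keeps 60 − 31.794 = 28.206.

31.79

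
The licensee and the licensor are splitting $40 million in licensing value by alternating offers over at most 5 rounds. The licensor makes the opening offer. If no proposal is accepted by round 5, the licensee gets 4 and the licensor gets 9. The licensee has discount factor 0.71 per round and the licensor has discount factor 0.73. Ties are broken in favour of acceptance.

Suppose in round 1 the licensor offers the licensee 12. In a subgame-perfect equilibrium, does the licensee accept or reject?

Work out the licensee's continuation value if the offer is rejected.
Round 5 (the licensor proposes): the licensee gets 4 if talks fail, so the licensor offers 4 and keeps 36.
Round 4 (the licensee proposes): the licensor can get 36 next round, worth 0.73 × 36 = 26.28 now. The licensee offers 26.28 and keeps 40 − 26.28 = 13.72.
Round 3 (the licensor proposes): the licensee can get 13.72 next round, worth 0.71 × 13.72 = 9.7412 now. The licensor offers 9.7412 and keeps 40 − 9.7412 = 30.2588.
Round 2 (the licensee proposes): the licensor can get 30.2588 next round, worth 0.73 × 30.2588 = 22.088924 now. The licensee offers 22.088924 and keeps 40 − 22.088924 = 17.911076.
So by rejecting in round 1, the licensee gets 17.911076 next round, worth 0.71 × 17.911076 = 12.71686396 now.
Offer 12 < 12.71686396, so the licensee rejects.

Reject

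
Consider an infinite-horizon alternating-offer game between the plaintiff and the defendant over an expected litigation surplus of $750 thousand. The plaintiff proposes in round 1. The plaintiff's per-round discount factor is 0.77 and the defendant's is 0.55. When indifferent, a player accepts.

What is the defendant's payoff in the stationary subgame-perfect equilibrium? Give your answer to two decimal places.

164.57

Let x be the plaintiff's share when the plaintiff proposes and y be the defendant's share when the defendant proposes.
The defendant accepts iff offered ≥ 0.55·y, so x = 750 − 0.55y. Symmetrically y = 750 − 0.77x.
Substituting: x = 750 − 0.55(750 − 0.77x), giving x(1 − 0.77·0.55) = 750(1 − 0.55).
So x = 750 × 0.45 / 0.5765 ≈ 585.4293, and the defendant receives 750 − x ≈ 164.5707.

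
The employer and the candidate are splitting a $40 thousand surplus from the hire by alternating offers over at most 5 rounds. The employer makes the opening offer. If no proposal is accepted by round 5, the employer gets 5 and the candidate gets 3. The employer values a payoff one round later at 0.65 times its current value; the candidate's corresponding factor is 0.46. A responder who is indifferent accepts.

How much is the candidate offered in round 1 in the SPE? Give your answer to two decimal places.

Round 5 (the employer proposes): the candidate gets 3 if talks fail, so the employer offers 3 and keeps 37.
Round 4 (the candidate proposes): the employer can get 37 next round, worth 0.65 × 37 = 24.05 now. The candidate offers 24.05 and keeps 40 − 24.05 = 15.95.
Round 3 (the employer proposes): the candidate can get 15.95 next round, worth 0.46 × 15.95 = 7.337 now, so the employer offers 7.337, keeping 32.663.
Round 2 (the candidate proposes): the employer can get 32.663 next round, worth 0.65 × 32.663 = 21.23095 now, so the candidate offers 21.23095, keeping 18.76905.
Round 1 (the employer proposes): the candidate can get 18.76905 next round, worth 0.46 × 18.76905 = 8.633763 now; the employer offers that and keeps 31.366237.

8.63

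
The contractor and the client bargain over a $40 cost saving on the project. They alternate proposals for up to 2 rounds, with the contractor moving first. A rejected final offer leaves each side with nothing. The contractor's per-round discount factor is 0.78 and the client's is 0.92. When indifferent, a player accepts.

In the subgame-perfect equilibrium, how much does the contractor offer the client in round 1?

36.8

Round 2 (the client proposes): the contractor will accept anything ≥ 0, so the client offers 0 and keeps 40.
Round 1 (the contractor proposes): the client can get 40 next round, worth 0.92 × 40 = 36.8 now; the contractor offers that and keeps 3.2.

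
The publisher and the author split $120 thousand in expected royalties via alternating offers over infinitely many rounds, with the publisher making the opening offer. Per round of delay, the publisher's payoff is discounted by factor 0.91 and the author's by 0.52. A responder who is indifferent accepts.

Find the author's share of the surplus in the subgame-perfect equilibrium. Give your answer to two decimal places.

Let x be the publisher's share when the publisher proposes and y be the author's share when the author proposes.
The author accepts iff offered ≥ 0.52·y, so x = 120 − 0.52y. Symmetrically y = 120 − 0.91x.
Substituting: x = 120 − 0.52(120 − 0.91x), giving x(1 − 0.91·0.52) = 120(1 − 0.52).
So x = 120 × 0.48 / 0.5268 ≈ 109.3394, and the author receives 120 − x ≈ 10.6606.

10.66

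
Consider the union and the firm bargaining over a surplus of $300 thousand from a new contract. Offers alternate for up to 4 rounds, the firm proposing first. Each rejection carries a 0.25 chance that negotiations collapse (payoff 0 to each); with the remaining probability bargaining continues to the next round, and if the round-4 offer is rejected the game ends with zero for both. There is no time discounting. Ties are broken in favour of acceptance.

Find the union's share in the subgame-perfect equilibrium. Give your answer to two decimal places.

By backward induction:
Round 4 (the union proposes): the firm will accept anything ≥ 0, so the union offers 0 and keeps 300.
Round 3 (the firm proposes): rejecting gives the union an expected 0.75 × 300 = 225. The firm offers 225 and keeps 300 − 225 = 75.
Round 2 (the union proposes): rejecting gives the firm an expected 0.75 × 75 = 56.25. The union offers 56.25 and keeps 300 − 56.25 = 243.75.
Round 1 (the firm proposes): rejecting gives the union an expected 0.75 × 243.75 = 182.8125; the firm offers that and keeps 117.1875.

182.81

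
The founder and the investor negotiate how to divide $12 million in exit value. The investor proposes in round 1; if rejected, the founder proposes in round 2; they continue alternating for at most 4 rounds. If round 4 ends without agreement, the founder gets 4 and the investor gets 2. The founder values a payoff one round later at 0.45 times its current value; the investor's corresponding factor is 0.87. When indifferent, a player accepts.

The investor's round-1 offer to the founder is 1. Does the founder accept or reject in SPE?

Round 4 (the founder proposes): the investor gets 2 if talks fail, so the founder offers 2 and keeps 10.
Round 3 (the investor proposes): the founder can get 10 next round, worth 0.45 × 10 = 4.5 now, so the investor offers 4.5, keeping 7.5.
Round 2 (the founder proposes): the investor can get 7.5 next round, worth 0.87 × 7.5 = 6.525 now. The founder offers 6.525 and keeps 12 − 6.525 = 5.475.
So by rejecting in round 1, the founder gets 5.475 next round, worth 0.45 × 5.475 = 2.46375 now.
Offer 1 < 2.46375, so the founder rejects.

Reject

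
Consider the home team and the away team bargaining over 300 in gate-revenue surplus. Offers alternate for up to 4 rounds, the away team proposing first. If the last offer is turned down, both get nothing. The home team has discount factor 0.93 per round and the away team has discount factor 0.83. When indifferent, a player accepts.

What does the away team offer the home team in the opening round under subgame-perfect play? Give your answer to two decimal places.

Work backward from the last round.
Round 4 (the home team proposes): the away team will accept anything ≥ 0, so the home team offers 0 and keeps 300.
Round 3 (the away team proposes): the home team can get 300 next round, worth 0.93 × 300 = 279 now; the away team offers that and keeps 21.
Round 2 (the home team proposes): the away team can get 21 next round, worth 0.83 × 21 = 17.43 now; the home team offers that and keeps 282.57.
Round 1 (the away team proposes): the home team can get 282.57 next round, worth 0.93 × 282.57 = 262.7901 now, so the away team offers 262.7901, keeping 37.2099.

262.79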